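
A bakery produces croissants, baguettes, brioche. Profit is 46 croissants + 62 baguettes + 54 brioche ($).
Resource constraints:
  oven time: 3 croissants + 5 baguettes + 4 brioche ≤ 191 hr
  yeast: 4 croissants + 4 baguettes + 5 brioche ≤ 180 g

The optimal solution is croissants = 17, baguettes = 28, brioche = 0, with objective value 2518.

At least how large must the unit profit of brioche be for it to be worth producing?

59.5

Both oven time and yeast are binding at x*.
Dual feasibility on the basic columns requires 3·y_oven time + 4·y_yeast = 46, 5·y_oven time + 4·y_yeast = 62.
Solving: y_oven time = 8, y_yeast = 5.5.
brioche enters the basis when its profit ≥ yᵀa₃ = 8·4 + 5.5·5 = 59.5.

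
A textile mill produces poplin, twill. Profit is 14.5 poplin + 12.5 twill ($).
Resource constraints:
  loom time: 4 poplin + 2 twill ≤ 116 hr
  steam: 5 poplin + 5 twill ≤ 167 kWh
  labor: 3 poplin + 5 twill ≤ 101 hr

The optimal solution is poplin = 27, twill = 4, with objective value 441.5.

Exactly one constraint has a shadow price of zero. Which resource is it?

loom time: 116/116 (binding)
steam: 155/167 (slack 12)
labor: 101/101 (binding)
By complementary slackness, a constraint with positive slack has shadow price 0 → steam.

steam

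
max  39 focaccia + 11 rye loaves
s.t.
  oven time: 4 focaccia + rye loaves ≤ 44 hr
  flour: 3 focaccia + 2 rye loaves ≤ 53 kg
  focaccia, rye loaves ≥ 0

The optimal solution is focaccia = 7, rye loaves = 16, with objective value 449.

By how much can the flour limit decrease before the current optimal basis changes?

20

Binding constraints: oven time, flour. The basis is B = [[4,1],[3,2]] with det 5.
Per unit decrease in flour, x* moves by d = (0.2, -0.8).
The basis stays optimal until rye loaves reaches 0; allowable decrease = 20 kg.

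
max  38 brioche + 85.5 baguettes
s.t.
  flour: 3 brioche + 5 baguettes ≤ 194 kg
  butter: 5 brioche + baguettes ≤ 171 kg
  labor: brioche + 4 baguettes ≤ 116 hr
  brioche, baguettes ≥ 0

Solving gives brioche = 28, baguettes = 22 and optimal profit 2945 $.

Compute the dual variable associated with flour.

9.5

At the optimum: flour uses 194 of 194 (binding); butter uses 162 of 171 (slack = 9); labor uses 116 of 116 (binding).
Since butter is not tight, its dual is 0.
Dual feasibility on the basic columns requires 3·y_flour + 1·y_labor = 38, 5·y_flour + 4·y_labor = 85.5.
Solving: y_flour = 9.5, y_labor = 9.5.
Shadow price of flour = 9.5.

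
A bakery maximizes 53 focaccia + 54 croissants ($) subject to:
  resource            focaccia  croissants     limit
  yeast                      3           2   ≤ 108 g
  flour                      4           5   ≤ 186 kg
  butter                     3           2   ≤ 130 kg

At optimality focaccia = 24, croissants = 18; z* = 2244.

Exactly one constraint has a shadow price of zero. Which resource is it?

yeast: 108/108 (binding)
flour: 186/186 (binding)
butter: 108/130 (slack 22)
By complementary slackness, a constraint with positive slack has shadow price 0 → butter.

butter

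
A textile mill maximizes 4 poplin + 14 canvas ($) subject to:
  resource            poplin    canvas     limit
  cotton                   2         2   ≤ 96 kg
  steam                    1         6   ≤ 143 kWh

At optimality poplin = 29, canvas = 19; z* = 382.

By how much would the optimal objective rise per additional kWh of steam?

Both cotton and steam are binding at x*.
Dual feasibility on the basic columns requires 2·y_cotton + 1·y_steam = 4, 2·y_cotton + 6·y_steam = 14.
→ y_cotton = 1 and y_steam = 2.
Shadow price of steam = 2.

2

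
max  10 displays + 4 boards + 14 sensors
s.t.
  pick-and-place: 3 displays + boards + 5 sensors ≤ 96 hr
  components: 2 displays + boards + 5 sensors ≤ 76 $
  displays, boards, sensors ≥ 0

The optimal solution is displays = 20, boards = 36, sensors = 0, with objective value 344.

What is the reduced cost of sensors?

Check each constraint at x*: pick-and-place 96/96 (tight); components 76/76 (tight).
Dual feasibility on the basic columns requires 3·y_pick-and-place + 2·y_components = 10, 1·y_pick-and-place + 1·y_components = 4.
→ y_pick-and-place = 2 and y_components = 2.
Reduced cost of sensors: c₃ − yᵀa₃ = 14 − (2·5 + 2·5) = 14 − 20 = -6.

-6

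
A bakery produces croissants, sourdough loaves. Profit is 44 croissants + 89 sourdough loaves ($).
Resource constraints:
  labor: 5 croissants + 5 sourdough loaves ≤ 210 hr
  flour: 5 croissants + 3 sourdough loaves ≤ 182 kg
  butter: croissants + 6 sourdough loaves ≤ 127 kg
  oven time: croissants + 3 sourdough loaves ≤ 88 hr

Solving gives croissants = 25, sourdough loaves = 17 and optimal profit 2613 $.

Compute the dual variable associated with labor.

Binding: labor and butter. Non-binding: flour (6 unused), oven time (12 unused).
Slack constraints have shadow price 0 (complementary slackness).
The binding rows give the dual system: 5·y_labor + 1·y_butter = 44 and 5·y_labor + 6·y_butter = 89.
This yields shadow prices y_labor = 7, y_butter = 9.
Shadow price of labor = 7.

7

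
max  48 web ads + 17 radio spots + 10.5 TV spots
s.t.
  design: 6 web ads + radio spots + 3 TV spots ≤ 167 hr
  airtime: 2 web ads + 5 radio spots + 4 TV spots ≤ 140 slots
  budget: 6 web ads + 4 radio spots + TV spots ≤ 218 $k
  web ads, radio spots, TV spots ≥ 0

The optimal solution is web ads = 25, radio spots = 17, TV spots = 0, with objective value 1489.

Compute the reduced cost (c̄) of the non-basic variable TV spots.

-7.5

Check each constraint at x*: design 167/167 (tight); airtime 135/140 (slack 5); budget 218/218 (tight).
Slack constraints have shadow price 0 (complementary slackness).
The binding rows give the dual system: 6·y_design + 6·y_budget = 48 and 1·y_design + 4·y_budget = 17.
Solving: y_design = 5, y_budget = 3.
Reduced cost of TV spots: c₃ − yᵀa₃ = 10.5 − (5·3 + 3·1) = 10.5 − 18 = -7.5.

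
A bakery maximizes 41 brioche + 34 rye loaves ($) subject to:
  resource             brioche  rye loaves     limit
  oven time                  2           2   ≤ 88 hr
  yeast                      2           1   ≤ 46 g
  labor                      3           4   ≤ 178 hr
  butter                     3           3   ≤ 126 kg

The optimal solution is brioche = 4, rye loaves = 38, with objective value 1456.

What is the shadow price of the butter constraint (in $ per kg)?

At the optimum: oven time uses 84 of 88 (slack = 4); yeast uses 46 of 46 (binding); labor uses 164 of 178 (slack = 14); butter uses 126 of 126 (binding).
Since oven time, labor are not tight, their duals are 0.
Dual feasibility on the basic columns requires 2·y_yeast + 3·y_butter = 41, 1·y_yeast + 3·y_butter = 34.
→ y_yeast = 7 and y_butter = 9.
Shadow price of butter = 9.

9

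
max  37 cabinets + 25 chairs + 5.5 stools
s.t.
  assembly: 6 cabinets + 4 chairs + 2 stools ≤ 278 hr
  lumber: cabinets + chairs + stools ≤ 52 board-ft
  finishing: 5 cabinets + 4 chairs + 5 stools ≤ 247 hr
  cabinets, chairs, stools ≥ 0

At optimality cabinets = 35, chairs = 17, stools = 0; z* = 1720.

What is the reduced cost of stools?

At the optimum: assembly uses 278 of 278 (binding); lumber uses 52 of 52 (binding); finishing uses 243 of 247 (slack = 4).
Since finishing is not tight, its dual is 0.
Dual feasibility on the basic columns requires 6·y_assembly + 1·y_lumber = 37, 4·y_assembly + 1·y_lumber = 25.
This yields shadow prices y_assembly = 6, y_lumber = 1.
Reduced cost of stools: c₃ − yᵀa₃ = 5.5 − (6·2 + 1·1) = 5.5 − 13 = -7.5.

-7.5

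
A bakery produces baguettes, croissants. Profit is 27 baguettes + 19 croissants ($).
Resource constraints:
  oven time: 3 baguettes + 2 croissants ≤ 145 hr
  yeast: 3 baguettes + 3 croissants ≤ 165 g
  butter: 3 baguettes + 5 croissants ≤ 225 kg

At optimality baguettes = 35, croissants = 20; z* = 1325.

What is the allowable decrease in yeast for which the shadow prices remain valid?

20

Binding constraints: oven time, yeast. The basis is B = [[3,2],[3,3]] with det 3.
Per unit decrease in yeast, x* moves by d = (0.6667, -1).
The basis stays optimal until croissants reaches 0; allowable decrease = 20 g.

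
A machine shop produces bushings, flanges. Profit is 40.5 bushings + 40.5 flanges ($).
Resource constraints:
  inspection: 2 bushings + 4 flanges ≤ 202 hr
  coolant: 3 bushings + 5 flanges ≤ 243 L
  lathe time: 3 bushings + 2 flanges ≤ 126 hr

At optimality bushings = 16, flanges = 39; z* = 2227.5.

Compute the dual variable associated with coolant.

4.5

At the optimum: inspection uses 188 of 202 (slack = 14); coolant uses 243 of 243 (binding); lathe time uses 126 of 126 (binding).
Since inspection is not tight, its dual is 0.
From A_Bᵀ y = c: 3·y_coolant + 3·y_lathe time = 40.5; 5·y_coolant + 2·y_lathe time = 40.5.
→ y_coolant = 4.5 and y_lathe time = 9.
Shadow price of coolant = 4.5.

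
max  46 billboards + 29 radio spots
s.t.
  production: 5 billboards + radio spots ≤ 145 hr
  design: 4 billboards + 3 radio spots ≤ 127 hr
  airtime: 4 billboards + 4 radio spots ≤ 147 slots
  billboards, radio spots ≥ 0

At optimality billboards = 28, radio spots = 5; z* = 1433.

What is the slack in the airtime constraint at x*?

15

airtime used = 4·28 + 4·5 = 132; slack = 147 − 132 = 15.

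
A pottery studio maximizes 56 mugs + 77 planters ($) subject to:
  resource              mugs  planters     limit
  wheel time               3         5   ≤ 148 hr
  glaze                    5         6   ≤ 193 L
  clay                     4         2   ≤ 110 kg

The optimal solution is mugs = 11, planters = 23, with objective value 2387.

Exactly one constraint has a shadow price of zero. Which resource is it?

wheel time: 148/148 (binding)
glaze: 193/193 (binding)
clay: 90/110 (slack 20)
By complementary slackness, a constraint with positive slack has shadow price 0 → clay.

clay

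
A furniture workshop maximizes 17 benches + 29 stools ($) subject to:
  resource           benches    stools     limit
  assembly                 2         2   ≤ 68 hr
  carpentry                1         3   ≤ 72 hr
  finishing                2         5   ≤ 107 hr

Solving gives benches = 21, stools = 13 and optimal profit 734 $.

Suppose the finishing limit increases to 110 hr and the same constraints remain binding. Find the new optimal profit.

746

Binding: assembly and finishing. Non-binding: carpentry (12 unused).
Since carpentry is not tight, its dual is 0.
The binding rows give the dual system: 2·y_assembly + 2·y_finishing = 17 and 2·y_assembly + 5·y_finishing = 29.
This yields shadow prices y_assembly = 4.5, y_finishing = 4.
Δz = y_finishing·Δb = 4 × (3) = 12, so new z* = 734 + 12 = 746.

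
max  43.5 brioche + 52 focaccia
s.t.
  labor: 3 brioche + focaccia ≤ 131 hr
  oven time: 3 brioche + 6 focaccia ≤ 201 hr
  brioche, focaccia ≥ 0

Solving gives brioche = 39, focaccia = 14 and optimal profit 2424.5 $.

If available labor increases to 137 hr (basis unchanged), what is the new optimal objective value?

Both labor and oven time are binding at x*.
The binding rows give the dual system: 3·y_labor + 3·y_oven time = 43.5 and 1·y_labor + 6·y_oven time = 52.
This yields shadow prices y_labor = 7, y_oven time = 7.5.
Δz = y_labor·Δb = 7 × (6) = 42, so new z* = 2424.5 + 42 = 2466.5.

2466.5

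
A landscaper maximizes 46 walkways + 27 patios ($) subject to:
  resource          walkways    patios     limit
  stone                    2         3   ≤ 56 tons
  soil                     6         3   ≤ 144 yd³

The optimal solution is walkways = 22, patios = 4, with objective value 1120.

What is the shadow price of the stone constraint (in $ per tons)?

Both stone and soil are binding at x*.
Dual feasibility on the basic columns requires 2·y_stone + 6·y_soil = 46, 3·y_stone + 3·y_soil = 27.
→ y_stone = 2 and y_soil = 7.
Shadow price of stone = 2.

2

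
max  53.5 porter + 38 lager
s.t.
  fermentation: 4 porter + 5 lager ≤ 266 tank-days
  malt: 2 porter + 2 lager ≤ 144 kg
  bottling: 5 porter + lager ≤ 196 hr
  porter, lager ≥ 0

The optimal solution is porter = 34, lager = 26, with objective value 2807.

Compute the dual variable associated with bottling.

Check each constraint at x*: fermentation 266/266 (tight); malt 120/144 (slack 24); bottling 196/196 (tight).
Slack constraints have shadow price 0 (complementary slackness).
From A_Bᵀ y = c: 4·y_fermentation + 5·y_bottling = 53.5; 5·y_fermentation + 1·y_bottling = 38.
→ y_fermentation = 6.5 and y_bottling = 5.5.
Shadow price of bottling = 5.5.

5.5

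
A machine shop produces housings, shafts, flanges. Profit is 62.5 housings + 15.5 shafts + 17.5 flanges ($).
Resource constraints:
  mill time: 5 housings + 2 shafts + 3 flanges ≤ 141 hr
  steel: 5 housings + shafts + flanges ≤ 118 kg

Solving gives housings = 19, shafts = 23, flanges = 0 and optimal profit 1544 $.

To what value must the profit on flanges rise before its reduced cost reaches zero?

Both mill time and steel are binding at x*.
Dual feasibility on the basic columns requires 5·y_mill time + 5·y_steel = 62.5, 2·y_mill time + 1·y_steel = 15.5.
This yields shadow prices y_mill time = 3, y_steel = 9.5.
flanges enters the basis when its profit ≥ yᵀa₃ = 3·3 + 9.5·1 = 18.5.

18.5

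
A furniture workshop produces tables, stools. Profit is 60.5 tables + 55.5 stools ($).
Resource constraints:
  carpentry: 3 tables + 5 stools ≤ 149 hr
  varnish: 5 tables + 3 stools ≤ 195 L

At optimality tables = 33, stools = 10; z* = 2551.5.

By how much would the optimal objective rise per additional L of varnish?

Check each constraint at x*: carpentry 149/149 (tight); varnish 195/195 (tight).
Dual feasibility on the basic columns requires 3·y_carpentry + 5·y_varnish = 60.5, 5·y_carpentry + 3·y_varnish = 55.5.
Solving: y_carpentry = 6, y_varnish = 8.5.
Shadow price of varnish = 8.5.

8.5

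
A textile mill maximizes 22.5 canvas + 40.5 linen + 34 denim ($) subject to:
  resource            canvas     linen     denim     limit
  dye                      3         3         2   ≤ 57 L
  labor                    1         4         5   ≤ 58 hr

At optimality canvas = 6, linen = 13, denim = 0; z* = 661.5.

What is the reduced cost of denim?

-7

Check each constraint at x*: dye 57/57 (tight); labor 58/58 (tight).
From A_Bᵀ y = c: 3·y_dye + 1·y_labor = 22.5; 3·y_dye + 4·y_labor = 40.5.
This yields shadow prices y_dye = 5.5, y_labor = 6.
Reduced cost of denim: c₃ − yᵀa₃ = 34 − (5.5·2 + 6·5) = 34 − 41 = -7.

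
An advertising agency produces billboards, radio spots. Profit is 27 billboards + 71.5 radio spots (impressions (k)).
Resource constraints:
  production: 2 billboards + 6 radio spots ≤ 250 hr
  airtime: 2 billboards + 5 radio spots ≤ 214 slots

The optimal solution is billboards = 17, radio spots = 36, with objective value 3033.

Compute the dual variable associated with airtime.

9.5

Both production and airtime are binding at x*.
Dual feasibility on the basic columns requires 2·y_production + 2·y_airtime = 27, 6·y_production + 5·y_airtime = 71.5.
Solving: y_production = 4, y_airtime = 9.5.
Shadow price of airtime = 9.5.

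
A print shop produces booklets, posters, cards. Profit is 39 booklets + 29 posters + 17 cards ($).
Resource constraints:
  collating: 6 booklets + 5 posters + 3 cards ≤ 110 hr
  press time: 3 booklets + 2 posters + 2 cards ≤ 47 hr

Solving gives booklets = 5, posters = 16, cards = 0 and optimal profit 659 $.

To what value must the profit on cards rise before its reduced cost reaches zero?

Check each constraint at x*: collating 110/110 (tight); press time 47/47 (tight).
Dual feasibility on the basic columns requires 6·y_collating + 3·y_press time = 39, 5·y_collating + 2·y_press time = 29.
Solving: y_collating = 3, y_press time = 7.
cards enters the basis when its profit ≥ yᵀa₃ = 3·3 + 7·2 = 23.

23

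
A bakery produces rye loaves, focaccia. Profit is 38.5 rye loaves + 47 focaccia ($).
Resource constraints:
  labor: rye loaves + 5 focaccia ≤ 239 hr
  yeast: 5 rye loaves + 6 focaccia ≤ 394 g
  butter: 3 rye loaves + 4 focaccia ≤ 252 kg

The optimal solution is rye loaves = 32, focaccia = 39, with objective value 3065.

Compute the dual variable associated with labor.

Check each constraint at x*: labor 227/239 (slack 12); yeast 394/394 (tight); butter 252/252 (tight).
By complementary slackness, y = 0 for the non-binding constraint.
Dual feasibility on the basic columns requires 5·y_yeast + 3·y_butter = 38.5, 6·y_yeast + 4·y_butter = 47.
→ y_yeast = 6.5 and y_butter = 2.
Shadow price of labor = 0.

0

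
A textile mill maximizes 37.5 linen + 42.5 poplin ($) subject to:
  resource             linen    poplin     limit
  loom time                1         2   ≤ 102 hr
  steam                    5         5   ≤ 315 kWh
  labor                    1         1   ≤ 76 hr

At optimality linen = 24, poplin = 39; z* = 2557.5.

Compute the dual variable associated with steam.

Binding: loom time and steam. Non-binding: labor (13 unused).
Since labor is not tight, its dual is 0.
From A_Bᵀ y = c: 1·y_loom time + 5·y_steam = 37.5; 2·y_loom time + 5·y_steam = 42.5.
This yields shadow prices y_loom time = 5, y_steam = 6.5.
Shadow price of steam = 6.5.

6.5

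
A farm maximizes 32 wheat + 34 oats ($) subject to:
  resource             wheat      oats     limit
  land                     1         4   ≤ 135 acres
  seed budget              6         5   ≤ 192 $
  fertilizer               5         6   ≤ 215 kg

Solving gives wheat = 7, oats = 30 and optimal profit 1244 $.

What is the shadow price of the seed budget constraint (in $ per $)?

At the optimum: land uses 127 of 135 (slack = 8); seed budget uses 192 of 192 (binding); fertilizer uses 215 of 215 (binding).
By complementary slackness, y = 0 for the non-binding constraint.
The binding rows give the dual system: 6·y_seed budget + 5·y_fertilizer = 32 and 5·y_seed budget + 6·y_fertilizer = 34.
Solving: y_seed budget = 2, y_fertilizer = 4.
Shadow price of seed budget = 2.

2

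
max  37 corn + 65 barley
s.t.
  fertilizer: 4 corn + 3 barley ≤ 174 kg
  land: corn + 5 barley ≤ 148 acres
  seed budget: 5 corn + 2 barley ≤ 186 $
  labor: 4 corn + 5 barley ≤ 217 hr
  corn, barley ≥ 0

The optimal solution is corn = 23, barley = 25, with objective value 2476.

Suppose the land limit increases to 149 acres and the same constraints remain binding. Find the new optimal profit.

Check each constraint at x*: fertilizer 167/174 (slack 7); land 148/148 (tight); seed budget 165/186 (slack 21); labor 217/217 (tight).
Slack constraints have shadow price 0 (complementary slackness).
The binding rows give the dual system: 1·y_land + 4·y_labor = 37 and 5·y_land + 5·y_labor = 65.
Solving: y_land = 5, y_labor = 8.
Δz = y_land·Δb = 5 × (1) = 5, so new z* = 2476 + 5 = 2481.

2481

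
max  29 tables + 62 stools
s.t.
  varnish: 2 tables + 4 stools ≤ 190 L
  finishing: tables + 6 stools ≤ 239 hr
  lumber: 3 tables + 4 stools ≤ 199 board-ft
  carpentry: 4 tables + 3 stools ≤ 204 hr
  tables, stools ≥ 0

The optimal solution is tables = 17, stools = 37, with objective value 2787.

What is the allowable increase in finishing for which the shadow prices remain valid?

Binding constraints: finishing, lumber. The basis is B = [[1,6],[3,4]] with det -14.
Per unit increase in finishing, x* moves by d = (-0.2857, 0.2143).
The basis stays optimal until varnish becomes binding; allowable increase = 28 hr.

28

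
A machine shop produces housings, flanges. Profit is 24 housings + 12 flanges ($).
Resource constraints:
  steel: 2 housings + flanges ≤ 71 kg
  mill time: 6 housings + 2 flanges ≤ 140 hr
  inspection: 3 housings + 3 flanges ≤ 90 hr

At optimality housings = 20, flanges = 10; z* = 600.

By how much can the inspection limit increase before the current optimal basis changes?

Binding constraints: mill time, inspection. The basis is B = [[6,2],[3,3]] with det 12.
Per unit increase in inspection, x* moves by d = (-0.1667, 0.5).
The basis stays optimal until housings reaches 0; allowable increase = 120 hr.

120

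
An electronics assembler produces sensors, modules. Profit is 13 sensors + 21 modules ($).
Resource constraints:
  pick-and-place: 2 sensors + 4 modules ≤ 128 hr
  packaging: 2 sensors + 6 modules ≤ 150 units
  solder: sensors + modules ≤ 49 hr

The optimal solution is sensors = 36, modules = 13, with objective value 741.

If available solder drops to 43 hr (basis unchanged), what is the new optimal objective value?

Binding: packaging and solder. Non-binding: pick-and-place (4 unused).
Since pick-and-place is not tight, its dual is 0.
The binding rows give the dual system: 2·y_packaging + 1·y_solder = 13 and 6·y_packaging + 1·y_solder = 21.
This yields shadow prices y_packaging = 2, y_solder = 9.
Δz = y_solder·Δb = 9 × (-6) = -54, so new z* = 741 − 54 = 687.

687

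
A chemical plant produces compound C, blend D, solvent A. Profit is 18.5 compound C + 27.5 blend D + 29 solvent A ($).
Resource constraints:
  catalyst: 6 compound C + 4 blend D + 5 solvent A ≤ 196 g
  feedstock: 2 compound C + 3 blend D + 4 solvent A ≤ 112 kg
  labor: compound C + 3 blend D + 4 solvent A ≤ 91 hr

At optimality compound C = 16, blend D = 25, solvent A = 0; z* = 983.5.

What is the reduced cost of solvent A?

At the optimum: catalyst uses 196 of 196 (binding); feedstock uses 107 of 112 (slack = 5); labor uses 91 of 91 (binding).
Slack constraints have shadow price 0 (complementary slackness).
Dual feasibility on the basic columns requires 6·y_catalyst + 1·y_labor = 18.5, 4·y_catalyst + 3·y_labor = 27.5.
This yields shadow prices y_catalyst = 2, y_labor = 6.5.
Reduced cost of solvent A: c₃ − yᵀa₃ = 29 − (2·5 + 6.5·4) = 29 − 36 = -7.

-7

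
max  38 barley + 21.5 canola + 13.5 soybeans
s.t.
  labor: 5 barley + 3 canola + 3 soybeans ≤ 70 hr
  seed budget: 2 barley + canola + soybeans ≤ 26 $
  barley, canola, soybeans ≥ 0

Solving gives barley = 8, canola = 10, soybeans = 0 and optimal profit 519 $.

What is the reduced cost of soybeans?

At the optimum: labor uses 70 of 70 (binding); seed budget uses 26 of 26 (binding).
Dual feasibility on the basic columns requires 5·y_labor + 2·y_seed budget = 38, 3·y_labor + 1·y_seed budget = 21.5.
This yields shadow prices y_labor = 5, y_seed budget = 6.5.
Reduced cost of soybeans: c₃ − yᵀa₃ = 13.5 − (5·3 + 6.5·1) = 13.5 − 21.5 = -8.

-8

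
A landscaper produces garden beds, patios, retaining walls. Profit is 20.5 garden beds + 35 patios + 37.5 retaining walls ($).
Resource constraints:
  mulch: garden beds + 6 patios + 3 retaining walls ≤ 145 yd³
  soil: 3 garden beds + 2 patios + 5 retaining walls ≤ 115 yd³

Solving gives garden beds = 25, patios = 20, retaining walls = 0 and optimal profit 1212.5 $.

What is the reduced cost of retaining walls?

Both mulch and soil are binding at x*.
Dual feasibility on the basic columns requires 1·y_mulch + 3·y_soil = 20.5, 6·y_mulch + 2·y_soil = 35.
Solving: y_mulch = 4, y_soil = 5.5.
Reduced cost of retaining walls: c₃ − yᵀa₃ = 37.5 − (4·3 + 5.5·5) = 37.5 − 39.5 = -2.

-2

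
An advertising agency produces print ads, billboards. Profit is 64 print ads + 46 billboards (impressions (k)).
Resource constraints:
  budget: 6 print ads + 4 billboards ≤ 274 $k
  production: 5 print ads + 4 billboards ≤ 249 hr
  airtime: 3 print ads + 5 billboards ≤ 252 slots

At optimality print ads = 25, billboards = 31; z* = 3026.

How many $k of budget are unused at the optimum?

budget used = 6·25 + 4·31 = 274; slack = 274 − 274 = 0.

0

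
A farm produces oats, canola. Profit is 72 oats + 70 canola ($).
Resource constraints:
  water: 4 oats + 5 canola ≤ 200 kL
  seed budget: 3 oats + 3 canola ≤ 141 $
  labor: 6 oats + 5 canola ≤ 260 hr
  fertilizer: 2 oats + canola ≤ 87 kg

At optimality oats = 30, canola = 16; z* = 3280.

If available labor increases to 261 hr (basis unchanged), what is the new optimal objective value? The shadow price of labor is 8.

3288

Δb = 1, so new z* = 3280 + (8)·(1) = 3280 + 8 = 3288.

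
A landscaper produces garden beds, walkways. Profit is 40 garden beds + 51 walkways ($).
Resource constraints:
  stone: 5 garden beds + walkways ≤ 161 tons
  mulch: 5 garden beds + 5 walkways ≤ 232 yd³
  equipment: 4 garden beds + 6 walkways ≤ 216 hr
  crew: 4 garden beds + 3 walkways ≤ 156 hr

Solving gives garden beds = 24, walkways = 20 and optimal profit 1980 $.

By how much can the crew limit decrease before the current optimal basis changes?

48

Binding constraints: equipment, crew. The basis is B = [[4,6],[4,3]] with det -12.
Per unit decrease in crew, x* moves by d = (-0.5, 0.3333).
The basis stays optimal until garden beds reaches 0; allowable decrease = 48 hr.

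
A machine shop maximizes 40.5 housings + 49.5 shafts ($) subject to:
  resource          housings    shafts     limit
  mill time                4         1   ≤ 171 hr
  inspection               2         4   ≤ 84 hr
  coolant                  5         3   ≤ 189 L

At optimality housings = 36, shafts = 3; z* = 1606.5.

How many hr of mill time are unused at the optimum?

mill time used = 4·36 + 1·3 = 147; slack = 171 − 147 = 24.

24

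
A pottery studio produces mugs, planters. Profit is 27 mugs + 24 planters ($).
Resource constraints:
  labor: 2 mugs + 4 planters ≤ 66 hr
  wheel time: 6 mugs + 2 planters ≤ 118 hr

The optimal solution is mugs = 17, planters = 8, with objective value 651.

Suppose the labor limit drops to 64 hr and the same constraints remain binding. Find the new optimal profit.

642

Check each constraint at x*: labor 66/66 (tight); wheel time 118/118 (tight).
Dual feasibility on the basic columns requires 2·y_labor + 6·y_wheel time = 27, 4·y_labor + 2·y_wheel time = 24.
Solving: y_labor = 4.5, y_wheel time = 3.
Δz = y_labor·Δb = 4.5 × (-2) = -9, so new z* = 651 − 9 = 642.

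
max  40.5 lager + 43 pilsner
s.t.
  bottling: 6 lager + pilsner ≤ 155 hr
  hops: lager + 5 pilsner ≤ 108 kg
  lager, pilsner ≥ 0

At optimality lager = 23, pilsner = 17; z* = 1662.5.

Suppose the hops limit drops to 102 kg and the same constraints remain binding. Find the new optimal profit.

1617.5

Both bottling and hops are binding at x*.
The binding rows give the dual system: 6·y_bottling + 1·y_hops = 40.5 and 1·y_bottling + 5·y_hops = 43.
Solving: y_bottling = 5.5, y_hops = 7.5.
Δz = y_hops·Δb = 7.5 × (-6) = -45, so new z* = 1662.5 − 45 = 1617.5.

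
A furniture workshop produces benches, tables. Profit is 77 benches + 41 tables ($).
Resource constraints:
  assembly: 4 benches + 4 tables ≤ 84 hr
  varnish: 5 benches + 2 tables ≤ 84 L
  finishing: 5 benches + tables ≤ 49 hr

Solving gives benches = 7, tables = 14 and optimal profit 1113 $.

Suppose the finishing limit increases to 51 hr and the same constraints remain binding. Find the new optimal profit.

1131

Check each constraint at x*: assembly 84/84 (tight); varnish 63/84 (slack 21); finishing 49/49 (tight).
Slack constraints have shadow price 0 (complementary slackness).
Dual feasibility on the basic columns requires 4·y_assembly + 5·y_finishing = 77, 4·y_assembly + 1·y_finishing = 41.
→ y_assembly = 8 and y_finishing = 9.
Δz = y_finishing·Δb = 9 × (2) = 18, so new z* = 1113 + 18 = 1131.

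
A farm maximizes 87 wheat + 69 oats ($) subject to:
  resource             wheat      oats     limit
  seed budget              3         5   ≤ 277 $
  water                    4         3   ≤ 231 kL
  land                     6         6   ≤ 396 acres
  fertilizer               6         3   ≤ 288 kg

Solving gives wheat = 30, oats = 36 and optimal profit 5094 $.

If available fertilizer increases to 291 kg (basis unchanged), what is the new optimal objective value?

Binding: land and fertilizer. Non-binding: seed budget (7 unused), water (3 unused).
Slack constraints have shadow price 0 (complementary slackness).
From A_Bᵀ y = c: 6·y_land + 6·y_fertilizer = 87; 6·y_land + 3·y_fertilizer = 69.
→ y_land = 8.5 and y_fertilizer = 6.
Δz = y_fertilizer·Δb = 6 × (3) = 18, so new z* = 5094 + 18 = 5112.

5112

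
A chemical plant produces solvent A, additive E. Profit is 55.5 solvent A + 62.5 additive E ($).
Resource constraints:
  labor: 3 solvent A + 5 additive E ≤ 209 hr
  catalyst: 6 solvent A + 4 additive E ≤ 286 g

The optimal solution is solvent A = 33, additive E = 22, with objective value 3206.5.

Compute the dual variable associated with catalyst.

At the optimum: labor uses 209 of 209 (binding); catalyst uses 286 of 286 (binding).
From A_Bᵀ y = c: 3·y_labor + 6·y_catalyst = 55.5; 5·y_labor + 4·y_catalyst = 62.5.
→ y_labor = 8.5 and y_catalyst = 5.
Shadow price of catalyst = 5.

5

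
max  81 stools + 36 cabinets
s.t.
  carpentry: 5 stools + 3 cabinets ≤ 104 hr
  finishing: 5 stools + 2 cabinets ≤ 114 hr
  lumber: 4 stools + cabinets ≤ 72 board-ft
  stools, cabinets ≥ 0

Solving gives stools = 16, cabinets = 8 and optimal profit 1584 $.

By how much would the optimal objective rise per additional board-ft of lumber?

9

Check each constraint at x*: carpentry 104/104 (tight); finishing 96/114 (slack 18); lumber 72/72 (tight).
Slack constraints have shadow price 0 (complementary slackness).
The binding rows give the dual system: 5·y_carpentry + 4·y_lumber = 81 and 3·y_carpentry + 1·y_lumber = 36.
This yields shadow prices y_carpentry = 9, y_lumber = 9.
Shadow price of lumber = 9.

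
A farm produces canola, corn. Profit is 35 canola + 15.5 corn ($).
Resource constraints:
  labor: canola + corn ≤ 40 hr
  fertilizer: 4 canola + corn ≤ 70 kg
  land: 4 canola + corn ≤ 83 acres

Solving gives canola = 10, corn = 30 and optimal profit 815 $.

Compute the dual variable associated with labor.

At the optimum: labor uses 40 of 40 (binding); fertilizer uses 70 of 70 (binding); land uses 70 of 83 (slack = 13).
By complementary slackness, y = 0 for the non-binding constraint.
Dual feasibility on the basic columns requires 1·y_labor + 4·y_fertilizer = 35, 1·y_labor + 1·y_fertilizer = 15.5.
→ y_labor = 9 and y_fertilizer = 6.5.
Shadow price of labor = 9.

9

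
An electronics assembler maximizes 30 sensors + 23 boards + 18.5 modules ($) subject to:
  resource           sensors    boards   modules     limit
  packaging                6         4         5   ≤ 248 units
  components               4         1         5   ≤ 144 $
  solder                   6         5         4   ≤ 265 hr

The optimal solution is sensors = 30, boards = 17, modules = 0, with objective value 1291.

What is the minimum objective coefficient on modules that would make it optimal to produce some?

22

Check each constraint at x*: packaging 248/248 (tight); components 137/144 (slack 7); solder 265/265 (tight).
Since components is not tight, its dual is 0.
Dual feasibility on the basic columns requires 6·y_packaging + 6·y_solder = 30, 4·y_packaging + 5·y_solder = 23.
Solving: y_packaging = 2, y_solder = 3.
modules enters the basis when its profit ≥ yᵀa₃ = 2·5 + 3·4 = 22.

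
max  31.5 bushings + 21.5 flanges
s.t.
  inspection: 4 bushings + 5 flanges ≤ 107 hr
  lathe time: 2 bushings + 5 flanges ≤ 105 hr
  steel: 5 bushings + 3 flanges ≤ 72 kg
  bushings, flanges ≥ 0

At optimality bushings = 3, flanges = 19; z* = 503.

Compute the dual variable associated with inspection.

1

At the optimum: inspection uses 107 of 107 (binding); lathe time uses 101 of 105 (slack = 4); steel uses 72 of 72 (binding).
By complementary slackness, y = 0 for the non-binding constraint.
Dual feasibility on the basic columns requires 4·y_inspection + 5·y_steel = 31.5, 5·y_inspection + 3·y_steel = 21.5.
Solving: y_inspection = 1, y_steel = 5.5.
Shadow price of inspection = 1.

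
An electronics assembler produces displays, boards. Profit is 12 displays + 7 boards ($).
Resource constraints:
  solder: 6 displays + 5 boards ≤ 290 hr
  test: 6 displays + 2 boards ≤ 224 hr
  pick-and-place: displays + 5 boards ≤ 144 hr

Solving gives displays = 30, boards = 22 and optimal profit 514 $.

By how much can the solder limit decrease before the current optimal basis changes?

Binding constraints: solder, test. The basis is B = [[6,5],[6,2]] with det -18.
Per unit decrease in solder, x* moves by d = (0.1111, -0.3333).
The basis stays optimal until boards reaches 0; allowable decrease = 66 hr.

66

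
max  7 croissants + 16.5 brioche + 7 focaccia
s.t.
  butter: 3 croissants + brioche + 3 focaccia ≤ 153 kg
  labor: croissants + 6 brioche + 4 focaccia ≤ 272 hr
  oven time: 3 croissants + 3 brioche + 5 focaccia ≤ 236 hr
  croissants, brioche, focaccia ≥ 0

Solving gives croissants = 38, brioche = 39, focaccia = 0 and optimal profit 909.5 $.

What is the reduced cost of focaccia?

At the optimum: butter uses 153 of 153 (binding); labor uses 272 of 272 (binding); oven time uses 231 of 236 (slack = 5).
By complementary slackness, y = 0 for the non-binding constraint.
The binding rows give the dual system: 3·y_butter + 1·y_labor = 7 and 1·y_butter + 6·y_labor = 16.5.
This yields shadow prices y_butter = 1.5, y_labor = 2.5.
Reduced cost of focaccia: c₃ − yᵀa₃ = 7 − (1.5·3 + 2.5·4) = 7 − 14.5 = -7.5.

-7.5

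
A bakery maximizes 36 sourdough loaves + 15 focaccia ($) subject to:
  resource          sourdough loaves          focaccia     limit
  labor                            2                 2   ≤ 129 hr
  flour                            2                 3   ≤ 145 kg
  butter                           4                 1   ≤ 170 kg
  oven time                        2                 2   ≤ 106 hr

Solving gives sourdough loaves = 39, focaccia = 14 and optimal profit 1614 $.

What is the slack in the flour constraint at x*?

flour used = 2·39 + 3·14 = 120; slack = 145 − 120 = 25.

25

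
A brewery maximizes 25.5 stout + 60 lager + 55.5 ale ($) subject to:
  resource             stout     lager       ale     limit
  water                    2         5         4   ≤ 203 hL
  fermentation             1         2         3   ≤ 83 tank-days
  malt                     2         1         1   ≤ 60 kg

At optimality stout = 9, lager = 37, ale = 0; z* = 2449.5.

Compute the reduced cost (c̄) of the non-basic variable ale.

-3

Check each constraint at x*: water 203/203 (tight); fermentation 83/83 (tight); malt 55/60 (slack 5).
Since malt is not tight, its dual is 0.
From A_Bᵀ y = c: 2·y_water + 1·y_fermentation = 25.5; 5·y_water + 2·y_fermentation = 60.
This yields shadow prices y_water = 9, y_fermentation = 7.5.
Reduced cost of ale: c₃ − yᵀa₃ = 55.5 − (9·4 + 7.5·3) = 55.5 − 58.5 = -3.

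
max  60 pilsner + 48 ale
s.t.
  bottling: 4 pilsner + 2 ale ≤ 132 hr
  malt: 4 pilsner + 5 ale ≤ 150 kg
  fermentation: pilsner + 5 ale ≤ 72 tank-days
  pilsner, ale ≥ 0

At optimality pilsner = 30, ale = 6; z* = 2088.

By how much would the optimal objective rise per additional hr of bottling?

Check each constraint at x*: bottling 132/132 (tight); malt 150/150 (tight); fermentation 60/72 (slack 12).
Since fermentation is not tight, its dual is 0.
From A_Bᵀ y = c: 4·y_bottling + 4·y_malt = 60; 2·y_bottling + 5·y_malt = 48.
This yields shadow prices y_bottling = 9, y_malt = 6.
Shadow price of bottling = 9.

9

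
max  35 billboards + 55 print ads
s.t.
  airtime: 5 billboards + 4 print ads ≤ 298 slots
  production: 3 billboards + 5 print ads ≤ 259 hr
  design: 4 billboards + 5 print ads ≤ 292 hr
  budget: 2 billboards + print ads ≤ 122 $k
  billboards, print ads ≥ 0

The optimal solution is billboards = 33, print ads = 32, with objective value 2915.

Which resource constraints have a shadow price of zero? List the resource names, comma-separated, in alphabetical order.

airtime: 293/298 (slack 5)
production: 259/259 (binding)
design: 292/292 (binding)
budget: 98/122 (slack 24)
By complementary slackness, a constraint with positive slack has shadow price 0 → airtime, budget.

airtime, budget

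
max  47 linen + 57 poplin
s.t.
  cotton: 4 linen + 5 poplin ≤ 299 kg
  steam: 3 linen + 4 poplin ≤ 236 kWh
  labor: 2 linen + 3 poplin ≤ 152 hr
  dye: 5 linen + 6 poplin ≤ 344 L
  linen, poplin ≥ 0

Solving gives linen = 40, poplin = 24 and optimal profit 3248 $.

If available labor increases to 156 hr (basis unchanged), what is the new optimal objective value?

3252

At the optimum: cotton uses 280 of 299 (slack = 19); steam uses 216 of 236 (slack = 20); labor uses 152 of 152 (binding); dye uses 344 of 344 (binding).
Since cotton, steam are not tight, their duals are 0.
The binding rows give the dual system: 2·y_labor + 5·y_dye = 47 and 3·y_labor + 6·y_dye = 57.
This yields shadow prices y_labor = 1, y_dye = 9.
Δz = y_labor·Δb = 1 × (4) = 4, so new z* = 3248 + 4 = 3252.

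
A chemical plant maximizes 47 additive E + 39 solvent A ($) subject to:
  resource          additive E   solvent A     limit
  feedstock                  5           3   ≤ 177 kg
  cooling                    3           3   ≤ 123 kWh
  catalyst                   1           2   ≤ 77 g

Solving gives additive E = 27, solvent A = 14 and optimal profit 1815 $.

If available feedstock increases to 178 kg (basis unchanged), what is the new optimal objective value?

1819

Binding: feedstock and cooling. Non-binding: catalyst (22 unused).
By complementary slackness, y = 0 for the non-binding constraint.
From A_Bᵀ y = c: 5·y_feedstock + 3·y_cooling = 47; 3·y_feedstock + 3·y_cooling = 39.
→ y_feedstock = 4 and y_cooling = 9.
Δz = y_feedstock·Δb = 4 × (1) = 4, so new z* = 1815 + 4 = 1819.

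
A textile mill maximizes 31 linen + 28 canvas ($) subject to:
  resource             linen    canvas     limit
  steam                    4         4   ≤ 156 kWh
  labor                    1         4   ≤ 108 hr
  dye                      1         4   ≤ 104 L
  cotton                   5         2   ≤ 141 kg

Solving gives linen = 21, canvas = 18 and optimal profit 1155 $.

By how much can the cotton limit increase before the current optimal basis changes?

54

Binding constraints: steam, cotton. The basis is B = [[4,4],[5,2]] with det -12.
Per unit increase in cotton, x* moves by d = (0.3333, -0.3333).
The basis stays optimal until canvas reaches 0; allowable increase = 54 kg.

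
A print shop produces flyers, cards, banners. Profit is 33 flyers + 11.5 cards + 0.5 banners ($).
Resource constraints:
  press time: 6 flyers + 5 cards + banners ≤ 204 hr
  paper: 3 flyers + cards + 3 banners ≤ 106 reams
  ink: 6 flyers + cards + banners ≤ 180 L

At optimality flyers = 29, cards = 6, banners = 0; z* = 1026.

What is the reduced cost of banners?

-5

At the optimum: press time uses 204 of 204 (binding); paper uses 93 of 106 (slack = 13); ink uses 180 of 180 (binding).
Since paper is not tight, its dual is 0.
Dual feasibility on the basic columns requires 6·y_press time + 6·y_ink = 33, 5·y_press time + 1·y_ink = 11.5.
This yields shadow prices y_press time = 1.5, y_ink = 4.
Reduced cost of banners: c₃ − yᵀa₃ = 0.5 − (1.5·1 + 4·1) = 0.5 − 5.5 = -5.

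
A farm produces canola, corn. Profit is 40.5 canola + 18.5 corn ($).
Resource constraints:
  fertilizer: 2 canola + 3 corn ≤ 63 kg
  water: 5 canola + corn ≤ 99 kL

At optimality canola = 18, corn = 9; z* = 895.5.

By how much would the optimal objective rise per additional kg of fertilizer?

4

At the optimum: fertilizer uses 63 of 63 (binding); water uses 99 of 99 (binding).
The binding rows give the dual system: 2·y_fertilizer + 5·y_water = 40.5 and 3·y_fertilizer + 1·y_water = 18.5.
Solving: y_fertilizer = 4, y_water = 6.5.
Shadow price of fertilizer = 4.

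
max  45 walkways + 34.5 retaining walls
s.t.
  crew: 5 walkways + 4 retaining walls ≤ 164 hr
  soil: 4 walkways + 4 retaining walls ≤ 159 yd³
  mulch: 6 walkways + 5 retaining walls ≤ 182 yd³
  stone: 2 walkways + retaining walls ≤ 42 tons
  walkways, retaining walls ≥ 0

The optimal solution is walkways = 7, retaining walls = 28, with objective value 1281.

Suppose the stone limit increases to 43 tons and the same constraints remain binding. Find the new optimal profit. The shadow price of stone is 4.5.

1285.5

Δb = 1, so new z* = 1281 + (4.5)·(1) = 1281 + 4.5 = 1285.5.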